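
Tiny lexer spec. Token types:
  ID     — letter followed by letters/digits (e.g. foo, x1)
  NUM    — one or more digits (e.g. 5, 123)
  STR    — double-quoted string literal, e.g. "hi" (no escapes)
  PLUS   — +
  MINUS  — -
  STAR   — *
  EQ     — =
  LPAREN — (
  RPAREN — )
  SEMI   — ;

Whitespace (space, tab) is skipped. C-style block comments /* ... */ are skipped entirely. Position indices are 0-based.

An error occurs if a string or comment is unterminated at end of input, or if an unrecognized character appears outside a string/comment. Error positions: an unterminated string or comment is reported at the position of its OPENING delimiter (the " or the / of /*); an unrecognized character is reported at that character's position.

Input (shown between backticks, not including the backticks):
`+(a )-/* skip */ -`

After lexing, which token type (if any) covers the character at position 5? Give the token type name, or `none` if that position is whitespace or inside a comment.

Answer: MINUS

Derivation:
pos=0: emit PLUS '+'
pos=1: emit LPAREN '('
pos=2: emit ID 'a' (now at pos=3)
pos=4: emit RPAREN ')'
pos=5: emit MINUS '-'
pos=6: enter COMMENT mode (saw '/*')
exit COMMENT mode (now at pos=16)
pos=17: emit MINUS '-'
DONE. 6 tokens: [PLUS, LPAREN, ID, RPAREN, MINUS, MINUS]
Position 5: char is '-' -> MINUS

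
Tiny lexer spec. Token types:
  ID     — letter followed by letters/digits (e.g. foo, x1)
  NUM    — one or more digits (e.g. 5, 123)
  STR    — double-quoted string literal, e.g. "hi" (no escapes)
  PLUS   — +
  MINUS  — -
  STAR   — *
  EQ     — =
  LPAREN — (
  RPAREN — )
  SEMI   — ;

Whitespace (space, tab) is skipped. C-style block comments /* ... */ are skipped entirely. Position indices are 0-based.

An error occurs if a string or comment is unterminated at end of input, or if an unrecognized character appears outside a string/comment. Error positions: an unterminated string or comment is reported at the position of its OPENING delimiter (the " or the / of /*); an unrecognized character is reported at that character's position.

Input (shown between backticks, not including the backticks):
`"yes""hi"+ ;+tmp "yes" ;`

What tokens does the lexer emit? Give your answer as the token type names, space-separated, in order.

Answer: STR STR PLUS SEMI PLUS ID STR SEMI

Derivation:
pos=0: enter STRING mode
pos=0: emit STR "yes" (now at pos=5)
pos=5: enter STRING mode
pos=5: emit STR "hi" (now at pos=9)
pos=9: emit PLUS '+'
pos=11: emit SEMI ';'
pos=12: emit PLUS '+'
pos=13: emit ID 'tmp' (now at pos=16)
pos=17: enter STRING mode
pos=17: emit STR "yes" (now at pos=22)
pos=23: emit SEMI ';'
DONE. 8 tokens: [STR, STR, PLUS, SEMI, PLUS, ID, STR, SEMI]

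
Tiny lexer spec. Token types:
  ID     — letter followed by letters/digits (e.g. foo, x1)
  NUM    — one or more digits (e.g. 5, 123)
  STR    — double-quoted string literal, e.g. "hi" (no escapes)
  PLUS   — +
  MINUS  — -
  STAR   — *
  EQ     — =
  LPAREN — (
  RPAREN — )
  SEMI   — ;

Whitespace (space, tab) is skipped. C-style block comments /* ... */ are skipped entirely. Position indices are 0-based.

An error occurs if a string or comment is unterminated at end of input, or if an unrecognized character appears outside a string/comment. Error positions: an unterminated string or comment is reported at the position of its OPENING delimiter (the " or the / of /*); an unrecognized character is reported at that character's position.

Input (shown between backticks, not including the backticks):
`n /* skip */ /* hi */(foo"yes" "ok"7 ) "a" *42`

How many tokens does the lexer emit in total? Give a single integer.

Answer: 10

Derivation:
pos=0: emit ID 'n' (now at pos=1)
pos=2: enter COMMENT mode (saw '/*')
exit COMMENT mode (now at pos=12)
pos=13: enter COMMENT mode (saw '/*')
exit COMMENT mode (now at pos=21)
pos=21: emit LPAREN '('
pos=22: emit ID 'foo' (now at pos=25)
pos=25: enter STRING mode
pos=25: emit STR "yes" (now at pos=30)
pos=31: enter STRING mode
pos=31: emit STR "ok" (now at pos=35)
pos=35: emit NUM '7' (now at pos=36)
pos=37: emit RPAREN ')'
pos=39: enter STRING mode
pos=39: emit STR "a" (now at pos=42)
pos=43: emit STAR '*'
pos=44: emit NUM '42' (now at pos=46)
DONE. 10 tokens: [ID, LPAREN, ID, STR, STR, NUM, RPAREN, STR, STAR, NUM]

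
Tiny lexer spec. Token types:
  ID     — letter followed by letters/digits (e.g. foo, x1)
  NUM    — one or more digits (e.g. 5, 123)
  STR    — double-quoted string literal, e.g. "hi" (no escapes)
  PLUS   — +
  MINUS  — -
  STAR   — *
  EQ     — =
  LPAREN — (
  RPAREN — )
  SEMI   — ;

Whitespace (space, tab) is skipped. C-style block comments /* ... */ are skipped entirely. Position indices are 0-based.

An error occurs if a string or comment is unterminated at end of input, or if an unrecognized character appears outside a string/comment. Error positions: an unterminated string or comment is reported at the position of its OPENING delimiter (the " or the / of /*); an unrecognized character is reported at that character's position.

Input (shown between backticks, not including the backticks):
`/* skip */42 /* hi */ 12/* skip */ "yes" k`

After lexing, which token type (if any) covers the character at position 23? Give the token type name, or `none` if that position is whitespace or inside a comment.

pos=0: enter COMMENT mode (saw '/*')
exit COMMENT mode (now at pos=10)
pos=10: emit NUM '42' (now at pos=12)
pos=13: enter COMMENT mode (saw '/*')
exit COMMENT mode (now at pos=21)
pos=22: emit NUM '12' (now at pos=24)
pos=24: enter COMMENT mode (saw '/*')
exit COMMENT mode (now at pos=34)
pos=35: enter STRING mode
pos=35: emit STR "yes" (now at pos=40)
pos=41: emit ID 'k' (now at pos=42)
DONE. 4 tokens: [NUM, NUM, STR, ID]
Position 23: char is '2' -> NUM

Answer: NUM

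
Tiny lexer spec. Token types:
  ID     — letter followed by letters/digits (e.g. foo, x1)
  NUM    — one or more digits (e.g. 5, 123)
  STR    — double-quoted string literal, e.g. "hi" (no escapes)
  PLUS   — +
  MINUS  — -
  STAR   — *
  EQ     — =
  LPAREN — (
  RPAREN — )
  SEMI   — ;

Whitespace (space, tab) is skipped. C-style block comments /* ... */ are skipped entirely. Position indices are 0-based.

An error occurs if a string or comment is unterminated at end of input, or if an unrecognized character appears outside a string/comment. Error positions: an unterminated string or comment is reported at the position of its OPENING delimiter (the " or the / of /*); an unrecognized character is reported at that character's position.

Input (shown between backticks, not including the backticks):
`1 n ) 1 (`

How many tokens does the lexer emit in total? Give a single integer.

pos=0: emit NUM '1' (now at pos=1)
pos=2: emit ID 'n' (now at pos=3)
pos=4: emit RPAREN ')'
pos=6: emit NUM '1' (now at pos=7)
pos=8: emit LPAREN '('
DONE. 5 tokens: [NUM, ID, RPAREN, NUM, LPAREN]

Answer: 5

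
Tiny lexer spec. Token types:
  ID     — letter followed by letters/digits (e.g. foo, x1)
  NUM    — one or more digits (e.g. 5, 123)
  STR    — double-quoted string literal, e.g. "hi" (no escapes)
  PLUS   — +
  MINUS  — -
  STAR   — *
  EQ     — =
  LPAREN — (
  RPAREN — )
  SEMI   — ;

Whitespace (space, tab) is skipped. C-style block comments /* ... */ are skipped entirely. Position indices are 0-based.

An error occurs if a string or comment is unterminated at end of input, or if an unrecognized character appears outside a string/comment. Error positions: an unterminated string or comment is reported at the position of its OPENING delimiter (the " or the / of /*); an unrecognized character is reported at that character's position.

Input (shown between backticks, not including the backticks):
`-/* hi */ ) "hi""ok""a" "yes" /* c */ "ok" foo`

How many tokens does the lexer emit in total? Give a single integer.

pos=0: emit MINUS '-'
pos=1: enter COMMENT mode (saw '/*')
exit COMMENT mode (now at pos=9)
pos=10: emit RPAREN ')'
pos=12: enter STRING mode
pos=12: emit STR "hi" (now at pos=16)
pos=16: enter STRING mode
pos=16: emit STR "ok" (now at pos=20)
pos=20: enter STRING mode
pos=20: emit STR "a" (now at pos=23)
pos=24: enter STRING mode
pos=24: emit STR "yes" (now at pos=29)
pos=30: enter COMMENT mode (saw '/*')
exit COMMENT mode (now at pos=37)
pos=38: enter STRING mode
pos=38: emit STR "ok" (now at pos=42)
pos=43: emit ID 'foo' (now at pos=46)
DONE. 8 tokens: [MINUS, RPAREN, STR, STR, STR, STR, STR, ID]

Answer: 8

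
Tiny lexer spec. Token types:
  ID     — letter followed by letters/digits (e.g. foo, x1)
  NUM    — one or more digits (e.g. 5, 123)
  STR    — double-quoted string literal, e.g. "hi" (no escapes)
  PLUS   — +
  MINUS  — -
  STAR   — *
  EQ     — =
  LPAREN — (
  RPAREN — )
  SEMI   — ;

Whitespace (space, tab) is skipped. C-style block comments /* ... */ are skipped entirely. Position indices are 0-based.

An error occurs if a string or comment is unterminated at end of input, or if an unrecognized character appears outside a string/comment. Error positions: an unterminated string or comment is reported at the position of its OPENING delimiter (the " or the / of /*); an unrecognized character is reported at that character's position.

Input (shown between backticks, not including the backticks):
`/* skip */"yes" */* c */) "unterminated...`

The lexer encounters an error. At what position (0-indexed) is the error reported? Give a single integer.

Answer: 26

Derivation:
pos=0: enter COMMENT mode (saw '/*')
exit COMMENT mode (now at pos=10)
pos=10: enter STRING mode
pos=10: emit STR "yes" (now at pos=15)
pos=16: emit STAR '*'
pos=17: enter COMMENT mode (saw '/*')
exit COMMENT mode (now at pos=24)
pos=24: emit RPAREN ')'
pos=26: enter STRING mode
pos=26: ERROR — unterminated string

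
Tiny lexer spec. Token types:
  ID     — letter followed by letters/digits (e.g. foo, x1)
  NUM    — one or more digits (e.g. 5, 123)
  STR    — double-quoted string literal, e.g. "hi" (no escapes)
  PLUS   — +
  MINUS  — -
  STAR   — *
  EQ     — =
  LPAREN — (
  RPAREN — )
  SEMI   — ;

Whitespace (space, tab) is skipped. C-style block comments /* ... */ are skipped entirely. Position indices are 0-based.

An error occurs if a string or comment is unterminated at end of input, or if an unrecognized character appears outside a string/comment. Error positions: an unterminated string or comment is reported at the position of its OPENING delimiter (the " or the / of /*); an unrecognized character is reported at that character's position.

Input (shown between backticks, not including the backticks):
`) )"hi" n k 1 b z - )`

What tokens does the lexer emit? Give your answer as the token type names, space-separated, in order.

pos=0: emit RPAREN ')'
pos=2: emit RPAREN ')'
pos=3: enter STRING mode
pos=3: emit STR "hi" (now at pos=7)
pos=8: emit ID 'n' (now at pos=9)
pos=10: emit ID 'k' (now at pos=11)
pos=12: emit NUM '1' (now at pos=13)
pos=14: emit ID 'b' (now at pos=15)
pos=16: emit ID 'z' (now at pos=17)
pos=18: emit MINUS '-'
pos=20: emit RPAREN ')'
DONE. 10 tokens: [RPAREN, RPAREN, STR, ID, ID, NUM, ID, ID, MINUS, RPAREN]

Answer: RPAREN RPAREN STR ID ID NUM ID ID MINUS RPAREN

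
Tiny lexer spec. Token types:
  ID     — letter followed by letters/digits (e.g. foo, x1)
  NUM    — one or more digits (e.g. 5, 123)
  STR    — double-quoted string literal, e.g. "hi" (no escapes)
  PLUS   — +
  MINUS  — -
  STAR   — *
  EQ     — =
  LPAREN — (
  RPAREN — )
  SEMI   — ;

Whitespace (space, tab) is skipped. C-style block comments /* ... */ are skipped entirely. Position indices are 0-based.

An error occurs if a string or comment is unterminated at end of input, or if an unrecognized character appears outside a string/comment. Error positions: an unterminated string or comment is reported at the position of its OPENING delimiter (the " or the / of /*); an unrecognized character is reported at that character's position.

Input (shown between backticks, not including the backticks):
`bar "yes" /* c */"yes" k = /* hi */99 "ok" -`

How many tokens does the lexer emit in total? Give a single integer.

pos=0: emit ID 'bar' (now at pos=3)
pos=4: enter STRING mode
pos=4: emit STR "yes" (now at pos=9)
pos=10: enter COMMENT mode (saw '/*')
exit COMMENT mode (now at pos=17)
pos=17: enter STRING mode
pos=17: emit STR "yes" (now at pos=22)
pos=23: emit ID 'k' (now at pos=24)
pos=25: emit EQ '='
pos=27: enter COMMENT mode (saw '/*')
exit COMMENT mode (now at pos=35)
pos=35: emit NUM '99' (now at pos=37)
pos=38: enter STRING mode
pos=38: emit STR "ok" (now at pos=42)
pos=43: emit MINUS '-'
DONE. 8 tokens: [ID, STR, STR, ID, EQ, NUM, STR, MINUS]

Answer: 8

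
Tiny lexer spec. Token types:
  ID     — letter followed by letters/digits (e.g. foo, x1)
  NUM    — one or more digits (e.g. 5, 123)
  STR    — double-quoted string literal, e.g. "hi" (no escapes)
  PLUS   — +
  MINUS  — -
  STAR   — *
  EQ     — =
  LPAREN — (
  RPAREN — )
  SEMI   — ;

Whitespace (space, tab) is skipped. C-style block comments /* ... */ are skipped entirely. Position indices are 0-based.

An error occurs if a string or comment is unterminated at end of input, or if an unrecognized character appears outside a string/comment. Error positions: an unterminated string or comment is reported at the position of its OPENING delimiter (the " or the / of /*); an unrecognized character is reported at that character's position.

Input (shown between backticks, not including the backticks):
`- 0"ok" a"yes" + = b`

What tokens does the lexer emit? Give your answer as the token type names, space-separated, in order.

pos=0: emit MINUS '-'
pos=2: emit NUM '0' (now at pos=3)
pos=3: enter STRING mode
pos=3: emit STR "ok" (now at pos=7)
pos=8: emit ID 'a' (now at pos=9)
pos=9: enter STRING mode
pos=9: emit STR "yes" (now at pos=14)
pos=15: emit PLUS '+'
pos=17: emit EQ '='
pos=19: emit ID 'b' (now at pos=20)
DONE. 8 tokens: [MINUS, NUM, STR, ID, STR, PLUS, EQ, ID]

Answer: MINUS NUM STR ID STR PLUS EQ ID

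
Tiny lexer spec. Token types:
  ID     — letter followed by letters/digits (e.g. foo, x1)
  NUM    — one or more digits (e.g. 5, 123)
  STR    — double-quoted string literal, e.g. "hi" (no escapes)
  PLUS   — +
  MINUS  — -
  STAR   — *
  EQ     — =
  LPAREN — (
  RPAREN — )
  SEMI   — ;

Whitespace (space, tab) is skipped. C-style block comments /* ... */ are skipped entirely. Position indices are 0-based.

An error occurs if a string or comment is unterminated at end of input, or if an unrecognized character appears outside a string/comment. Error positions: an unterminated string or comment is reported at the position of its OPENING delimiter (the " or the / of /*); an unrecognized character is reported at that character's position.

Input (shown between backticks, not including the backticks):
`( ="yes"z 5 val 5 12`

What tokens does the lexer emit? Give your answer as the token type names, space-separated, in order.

Answer: LPAREN EQ STR ID NUM ID NUM NUM

Derivation:
pos=0: emit LPAREN '('
pos=2: emit EQ '='
pos=3: enter STRING mode
pos=3: emit STR "yes" (now at pos=8)
pos=8: emit ID 'z' (now at pos=9)
pos=10: emit NUM '5' (now at pos=11)
pos=12: emit ID 'val' (now at pos=15)
pos=16: emit NUM '5' (now at pos=17)
pos=18: emit NUM '12' (now at pos=20)
DONE. 8 tokens: [LPAREN, EQ, STR, ID, NUM, ID, NUM, NUM]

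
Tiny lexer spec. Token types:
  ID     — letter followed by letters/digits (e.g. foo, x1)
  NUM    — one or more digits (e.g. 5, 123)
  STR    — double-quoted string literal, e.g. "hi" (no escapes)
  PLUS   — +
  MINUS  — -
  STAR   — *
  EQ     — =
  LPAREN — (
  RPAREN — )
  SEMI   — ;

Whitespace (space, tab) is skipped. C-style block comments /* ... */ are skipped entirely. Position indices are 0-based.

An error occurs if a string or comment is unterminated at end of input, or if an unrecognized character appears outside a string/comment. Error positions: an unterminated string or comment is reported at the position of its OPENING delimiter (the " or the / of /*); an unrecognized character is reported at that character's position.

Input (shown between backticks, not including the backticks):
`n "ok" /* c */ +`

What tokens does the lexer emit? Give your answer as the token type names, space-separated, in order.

Answer: ID STR PLUS

Derivation:
pos=0: emit ID 'n' (now at pos=1)
pos=2: enter STRING mode
pos=2: emit STR "ok" (now at pos=6)
pos=7: enter COMMENT mode (saw '/*')
exit COMMENT mode (now at pos=14)
pos=15: emit PLUS '+'
DONE. 3 tokens: [ID, STR, PLUS]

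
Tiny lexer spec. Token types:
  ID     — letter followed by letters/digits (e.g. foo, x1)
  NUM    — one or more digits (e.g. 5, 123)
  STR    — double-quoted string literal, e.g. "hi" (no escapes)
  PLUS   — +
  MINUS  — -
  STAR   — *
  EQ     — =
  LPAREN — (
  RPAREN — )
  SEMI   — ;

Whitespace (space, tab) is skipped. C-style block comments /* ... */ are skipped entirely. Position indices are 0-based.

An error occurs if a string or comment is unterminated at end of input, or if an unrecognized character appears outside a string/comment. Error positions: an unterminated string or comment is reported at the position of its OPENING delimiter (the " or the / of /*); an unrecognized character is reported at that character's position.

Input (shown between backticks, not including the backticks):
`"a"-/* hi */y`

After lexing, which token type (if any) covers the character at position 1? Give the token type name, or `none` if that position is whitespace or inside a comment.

Answer: STR

Derivation:
pos=0: enter STRING mode
pos=0: emit STR "a" (now at pos=3)
pos=3: emit MINUS '-'
pos=4: enter COMMENT mode (saw '/*')
exit COMMENT mode (now at pos=12)
pos=12: emit ID 'y' (now at pos=13)
DONE. 3 tokens: [STR, MINUS, ID]
Position 1: char is 'a' -> STR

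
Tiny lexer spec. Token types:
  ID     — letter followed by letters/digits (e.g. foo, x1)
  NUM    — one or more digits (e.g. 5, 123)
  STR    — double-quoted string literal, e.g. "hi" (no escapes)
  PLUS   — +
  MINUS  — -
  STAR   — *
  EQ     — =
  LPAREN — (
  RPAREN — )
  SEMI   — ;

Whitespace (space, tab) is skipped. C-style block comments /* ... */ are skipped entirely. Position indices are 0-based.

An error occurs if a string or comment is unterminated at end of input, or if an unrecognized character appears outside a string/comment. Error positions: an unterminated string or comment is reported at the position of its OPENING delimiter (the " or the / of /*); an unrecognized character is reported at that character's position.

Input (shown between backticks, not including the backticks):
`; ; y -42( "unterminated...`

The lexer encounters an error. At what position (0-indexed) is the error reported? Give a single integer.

Answer: 11

Derivation:
pos=0: emit SEMI ';'
pos=2: emit SEMI ';'
pos=4: emit ID 'y' (now at pos=5)
pos=6: emit MINUS '-'
pos=7: emit NUM '42' (now at pos=9)
pos=9: emit LPAREN '('
pos=11: enter STRING mode
pos=11: ERROR — unterminated string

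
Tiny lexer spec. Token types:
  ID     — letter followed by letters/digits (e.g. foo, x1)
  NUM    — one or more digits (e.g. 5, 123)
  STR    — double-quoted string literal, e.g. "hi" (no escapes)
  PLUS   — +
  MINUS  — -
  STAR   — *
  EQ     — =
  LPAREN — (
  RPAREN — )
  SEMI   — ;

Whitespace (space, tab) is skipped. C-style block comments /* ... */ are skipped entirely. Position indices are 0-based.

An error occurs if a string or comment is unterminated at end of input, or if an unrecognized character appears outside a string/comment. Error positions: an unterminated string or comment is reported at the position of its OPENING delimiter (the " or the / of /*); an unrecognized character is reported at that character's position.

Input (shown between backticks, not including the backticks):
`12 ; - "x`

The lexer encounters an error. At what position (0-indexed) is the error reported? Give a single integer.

Answer: 7

Derivation:
pos=0: emit NUM '12' (now at pos=2)
pos=3: emit SEMI ';'
pos=5: emit MINUS '-'
pos=7: enter STRING mode
pos=7: ERROR — unterminated string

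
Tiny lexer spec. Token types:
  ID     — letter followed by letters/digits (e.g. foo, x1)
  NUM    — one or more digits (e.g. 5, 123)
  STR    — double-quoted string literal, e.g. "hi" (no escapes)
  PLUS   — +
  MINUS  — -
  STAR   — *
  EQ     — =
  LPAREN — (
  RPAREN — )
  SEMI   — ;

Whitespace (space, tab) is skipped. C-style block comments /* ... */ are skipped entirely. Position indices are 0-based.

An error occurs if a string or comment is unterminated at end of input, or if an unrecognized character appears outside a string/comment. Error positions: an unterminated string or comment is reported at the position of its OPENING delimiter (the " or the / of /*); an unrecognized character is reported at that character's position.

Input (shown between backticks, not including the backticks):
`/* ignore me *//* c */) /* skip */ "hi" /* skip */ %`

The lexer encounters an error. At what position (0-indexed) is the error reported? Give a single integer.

Answer: 51

Derivation:
pos=0: enter COMMENT mode (saw '/*')
exit COMMENT mode (now at pos=15)
pos=15: enter COMMENT mode (saw '/*')
exit COMMENT mode (now at pos=22)
pos=22: emit RPAREN ')'
pos=24: enter COMMENT mode (saw '/*')
exit COMMENT mode (now at pos=34)
pos=35: enter STRING mode
pos=35: emit STR "hi" (now at pos=39)
pos=40: enter COMMENT mode (saw '/*')
exit COMMENT mode (now at pos=50)
pos=51: ERROR — unrecognized char '%'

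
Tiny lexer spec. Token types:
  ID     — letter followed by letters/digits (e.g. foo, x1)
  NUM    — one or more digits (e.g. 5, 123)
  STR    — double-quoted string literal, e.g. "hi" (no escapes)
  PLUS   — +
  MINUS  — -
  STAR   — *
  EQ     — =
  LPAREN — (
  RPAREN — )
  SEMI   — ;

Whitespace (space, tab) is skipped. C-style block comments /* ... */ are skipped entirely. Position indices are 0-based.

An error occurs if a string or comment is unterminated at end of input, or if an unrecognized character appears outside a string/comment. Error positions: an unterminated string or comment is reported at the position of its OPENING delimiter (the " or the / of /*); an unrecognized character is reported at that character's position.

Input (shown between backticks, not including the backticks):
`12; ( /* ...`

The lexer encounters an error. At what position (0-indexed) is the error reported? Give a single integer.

Answer: 6

Derivation:
pos=0: emit NUM '12' (now at pos=2)
pos=2: emit SEMI ';'
pos=4: emit LPAREN '('
pos=6: enter COMMENT mode (saw '/*')
pos=6: ERROR — unterminated comment (reached EOF)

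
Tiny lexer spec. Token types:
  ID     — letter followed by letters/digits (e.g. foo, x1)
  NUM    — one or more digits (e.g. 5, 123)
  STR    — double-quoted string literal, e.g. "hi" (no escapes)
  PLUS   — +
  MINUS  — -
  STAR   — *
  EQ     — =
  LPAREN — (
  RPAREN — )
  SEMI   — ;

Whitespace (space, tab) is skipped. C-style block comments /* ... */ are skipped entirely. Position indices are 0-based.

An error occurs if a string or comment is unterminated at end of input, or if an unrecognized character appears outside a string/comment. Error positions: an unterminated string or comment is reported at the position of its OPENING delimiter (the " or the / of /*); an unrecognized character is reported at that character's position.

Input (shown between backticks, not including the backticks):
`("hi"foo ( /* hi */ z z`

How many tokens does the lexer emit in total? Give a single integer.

Answer: 6

Derivation:
pos=0: emit LPAREN '('
pos=1: enter STRING mode
pos=1: emit STR "hi" (now at pos=5)
pos=5: emit ID 'foo' (now at pos=8)
pos=9: emit LPAREN '('
pos=11: enter COMMENT mode (saw '/*')
exit COMMENT mode (now at pos=19)
pos=20: emit ID 'z' (now at pos=21)
pos=22: emit ID 'z' (now at pos=23)
DONE. 6 tokens: [LPAREN, STR, ID, LPAREN, ID, ID]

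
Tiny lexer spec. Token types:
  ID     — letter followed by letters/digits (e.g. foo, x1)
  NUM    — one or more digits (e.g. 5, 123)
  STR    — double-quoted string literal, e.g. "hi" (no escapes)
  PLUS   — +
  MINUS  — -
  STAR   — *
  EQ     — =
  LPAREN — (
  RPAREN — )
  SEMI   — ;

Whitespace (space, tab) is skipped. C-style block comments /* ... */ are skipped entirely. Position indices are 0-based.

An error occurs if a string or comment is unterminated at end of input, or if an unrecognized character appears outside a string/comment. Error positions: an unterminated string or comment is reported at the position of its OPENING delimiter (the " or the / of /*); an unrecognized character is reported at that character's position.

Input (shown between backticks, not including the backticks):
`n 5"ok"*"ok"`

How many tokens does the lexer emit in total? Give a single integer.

pos=0: emit ID 'n' (now at pos=1)
pos=2: emit NUM '5' (now at pos=3)
pos=3: enter STRING mode
pos=3: emit STR "ok" (now at pos=7)
pos=7: emit STAR '*'
pos=8: enter STRING mode
pos=8: emit STR "ok" (now at pos=12)
DONE. 5 tokens: [ID, NUM, STR, STAR, STR]

Answer: 5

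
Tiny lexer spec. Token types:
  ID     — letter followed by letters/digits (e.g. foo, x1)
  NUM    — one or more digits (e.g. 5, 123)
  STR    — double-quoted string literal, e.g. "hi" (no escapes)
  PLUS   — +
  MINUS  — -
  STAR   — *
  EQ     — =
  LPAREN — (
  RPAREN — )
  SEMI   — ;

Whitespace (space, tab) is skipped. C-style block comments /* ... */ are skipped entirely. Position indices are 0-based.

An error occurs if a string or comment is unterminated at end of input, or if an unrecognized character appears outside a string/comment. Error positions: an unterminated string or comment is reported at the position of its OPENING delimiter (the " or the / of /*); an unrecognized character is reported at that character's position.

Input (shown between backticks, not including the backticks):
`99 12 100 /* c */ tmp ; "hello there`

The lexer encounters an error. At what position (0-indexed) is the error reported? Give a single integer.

pos=0: emit NUM '99' (now at pos=2)
pos=3: emit NUM '12' (now at pos=5)
pos=6: emit NUM '100' (now at pos=9)
pos=10: enter COMMENT mode (saw '/*')
exit COMMENT mode (now at pos=17)
pos=18: emit ID 'tmp' (now at pos=21)
pos=22: emit SEMI ';'
pos=24: enter STRING mode
pos=24: ERROR — unterminated string

Answer: 24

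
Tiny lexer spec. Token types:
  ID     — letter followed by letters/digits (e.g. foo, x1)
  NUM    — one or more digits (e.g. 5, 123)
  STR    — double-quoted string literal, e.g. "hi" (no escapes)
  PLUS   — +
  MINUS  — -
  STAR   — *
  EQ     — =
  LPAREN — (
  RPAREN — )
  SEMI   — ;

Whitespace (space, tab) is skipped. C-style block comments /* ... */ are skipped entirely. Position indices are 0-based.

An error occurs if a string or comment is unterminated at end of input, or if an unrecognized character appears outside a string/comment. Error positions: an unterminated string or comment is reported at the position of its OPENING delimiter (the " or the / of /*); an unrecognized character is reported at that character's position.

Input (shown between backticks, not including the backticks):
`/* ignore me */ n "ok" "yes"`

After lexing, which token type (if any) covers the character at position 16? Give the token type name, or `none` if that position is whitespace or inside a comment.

pos=0: enter COMMENT mode (saw '/*')
exit COMMENT mode (now at pos=15)
pos=16: emit ID 'n' (now at pos=17)
pos=18: enter STRING mode
pos=18: emit STR "ok" (now at pos=22)
pos=23: enter STRING mode
pos=23: emit STR "yes" (now at pos=28)
DONE. 3 tokens: [ID, STR, STR]
Position 16: char is 'n' -> ID

Answer: ID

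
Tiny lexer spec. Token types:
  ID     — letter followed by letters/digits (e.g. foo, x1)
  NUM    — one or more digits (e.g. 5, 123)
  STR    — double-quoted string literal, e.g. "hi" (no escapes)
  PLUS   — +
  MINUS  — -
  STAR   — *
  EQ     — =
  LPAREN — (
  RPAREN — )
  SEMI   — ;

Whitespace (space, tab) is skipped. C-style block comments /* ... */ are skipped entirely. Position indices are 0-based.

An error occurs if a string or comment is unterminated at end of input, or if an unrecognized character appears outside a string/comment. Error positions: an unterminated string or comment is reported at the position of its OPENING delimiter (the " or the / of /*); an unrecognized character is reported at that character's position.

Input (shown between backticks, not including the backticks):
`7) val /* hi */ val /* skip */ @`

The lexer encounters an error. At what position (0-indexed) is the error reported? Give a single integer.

Answer: 31

Derivation:
pos=0: emit NUM '7' (now at pos=1)
pos=1: emit RPAREN ')'
pos=3: emit ID 'val' (now at pos=6)
pos=7: enter COMMENT mode (saw '/*')
exit COMMENT mode (now at pos=15)
pos=16: emit ID 'val' (now at pos=19)
pos=20: enter COMMENT mode (saw '/*')
exit COMMENT mode (now at pos=30)
pos=31: ERROR — unrecognized char '@'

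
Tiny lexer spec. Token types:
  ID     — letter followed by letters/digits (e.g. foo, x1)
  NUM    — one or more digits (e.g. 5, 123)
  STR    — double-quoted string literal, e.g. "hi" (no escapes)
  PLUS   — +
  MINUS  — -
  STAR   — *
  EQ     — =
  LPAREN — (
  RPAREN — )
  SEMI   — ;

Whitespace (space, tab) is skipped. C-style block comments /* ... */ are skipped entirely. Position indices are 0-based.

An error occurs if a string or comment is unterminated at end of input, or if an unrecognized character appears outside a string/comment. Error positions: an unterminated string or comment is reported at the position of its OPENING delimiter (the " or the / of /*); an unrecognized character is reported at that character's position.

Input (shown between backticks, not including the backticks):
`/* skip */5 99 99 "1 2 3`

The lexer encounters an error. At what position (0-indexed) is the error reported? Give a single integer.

Answer: 18

Derivation:
pos=0: enter COMMENT mode (saw '/*')
exit COMMENT mode (now at pos=10)
pos=10: emit NUM '5' (now at pos=11)
pos=12: emit NUM '99' (now at pos=14)
pos=15: emit NUM '99' (now at pos=17)
pos=18: enter STRING mode
pos=18: ERROR — unterminated string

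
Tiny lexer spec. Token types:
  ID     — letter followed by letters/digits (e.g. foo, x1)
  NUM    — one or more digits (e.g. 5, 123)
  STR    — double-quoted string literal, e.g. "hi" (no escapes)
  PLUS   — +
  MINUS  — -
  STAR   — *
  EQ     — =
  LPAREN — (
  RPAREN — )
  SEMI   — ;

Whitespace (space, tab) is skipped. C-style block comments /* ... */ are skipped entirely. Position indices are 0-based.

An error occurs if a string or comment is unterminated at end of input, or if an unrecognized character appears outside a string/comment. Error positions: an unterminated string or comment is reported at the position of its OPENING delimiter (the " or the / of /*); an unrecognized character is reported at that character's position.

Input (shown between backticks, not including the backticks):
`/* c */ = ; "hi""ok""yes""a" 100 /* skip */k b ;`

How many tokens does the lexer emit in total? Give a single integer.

pos=0: enter COMMENT mode (saw '/*')
exit COMMENT mode (now at pos=7)
pos=8: emit EQ '='
pos=10: emit SEMI ';'
pos=12: enter STRING mode
pos=12: emit STR "hi" (now at pos=16)
pos=16: enter STRING mode
pos=16: emit STR "ok" (now at pos=20)
pos=20: enter STRING mode
pos=20: emit STR "yes" (now at pos=25)
pos=25: enter STRING mode
pos=25: emit STR "a" (now at pos=28)
pos=29: emit NUM '100' (now at pos=32)
pos=33: enter COMMENT mode (saw '/*')
exit COMMENT mode (now at pos=43)
pos=43: emit ID 'k' (now at pos=44)
pos=45: emit ID 'b' (now at pos=46)
pos=47: emit SEMI ';'
DONE. 10 tokens: [EQ, SEMI, STR, STR, STR, STR, NUM, ID, ID, SEMI]

Answer: 10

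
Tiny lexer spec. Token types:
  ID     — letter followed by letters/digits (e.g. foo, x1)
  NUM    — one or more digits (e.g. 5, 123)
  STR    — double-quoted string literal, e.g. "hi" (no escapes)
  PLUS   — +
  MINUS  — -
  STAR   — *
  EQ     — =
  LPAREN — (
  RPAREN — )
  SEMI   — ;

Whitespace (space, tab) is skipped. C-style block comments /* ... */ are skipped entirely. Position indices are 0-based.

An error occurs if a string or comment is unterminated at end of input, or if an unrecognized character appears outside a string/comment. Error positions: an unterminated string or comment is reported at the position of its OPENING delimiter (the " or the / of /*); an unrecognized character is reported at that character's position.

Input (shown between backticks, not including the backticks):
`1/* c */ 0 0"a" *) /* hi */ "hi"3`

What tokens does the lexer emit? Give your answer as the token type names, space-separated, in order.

Answer: NUM NUM NUM STR STAR RPAREN STR NUM

Derivation:
pos=0: emit NUM '1' (now at pos=1)
pos=1: enter COMMENT mode (saw '/*')
exit COMMENT mode (now at pos=8)
pos=9: emit NUM '0' (now at pos=10)
pos=11: emit NUM '0' (now at pos=12)
pos=12: enter STRING mode
pos=12: emit STR "a" (now at pos=15)
pos=16: emit STAR '*'
pos=17: emit RPAREN ')'
pos=19: enter COMMENT mode (saw '/*')
exit COMMENT mode (now at pos=27)
pos=28: enter STRING mode
pos=28: emit STR "hi" (now at pos=32)
pos=32: emit NUM '3' (now at pos=33)
DONE. 8 tokens: [NUM, NUM, NUM, STR, STAR, RPAREN, STR, NUM]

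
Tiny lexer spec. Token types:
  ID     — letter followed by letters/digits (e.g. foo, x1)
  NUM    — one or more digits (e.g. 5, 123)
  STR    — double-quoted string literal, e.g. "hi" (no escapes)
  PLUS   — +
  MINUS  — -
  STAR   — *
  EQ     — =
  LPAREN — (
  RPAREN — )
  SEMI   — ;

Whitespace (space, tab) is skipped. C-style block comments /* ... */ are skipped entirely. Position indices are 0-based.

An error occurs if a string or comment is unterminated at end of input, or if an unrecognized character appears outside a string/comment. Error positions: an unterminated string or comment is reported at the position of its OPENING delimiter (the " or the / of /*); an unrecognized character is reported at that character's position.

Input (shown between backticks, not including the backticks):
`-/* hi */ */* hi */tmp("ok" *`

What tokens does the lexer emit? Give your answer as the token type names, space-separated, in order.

pos=0: emit MINUS '-'
pos=1: enter COMMENT mode (saw '/*')
exit COMMENT mode (now at pos=9)
pos=10: emit STAR '*'
pos=11: enter COMMENT mode (saw '/*')
exit COMMENT mode (now at pos=19)
pos=19: emit ID 'tmp' (now at pos=22)
pos=22: emit LPAREN '('
pos=23: enter STRING mode
pos=23: emit STR "ok" (now at pos=27)
pos=28: emit STAR '*'
DONE. 6 tokens: [MINUS, STAR, ID, LPAREN, STR, STAR]

Answer: MINUS STAR ID LPAREN STR STAR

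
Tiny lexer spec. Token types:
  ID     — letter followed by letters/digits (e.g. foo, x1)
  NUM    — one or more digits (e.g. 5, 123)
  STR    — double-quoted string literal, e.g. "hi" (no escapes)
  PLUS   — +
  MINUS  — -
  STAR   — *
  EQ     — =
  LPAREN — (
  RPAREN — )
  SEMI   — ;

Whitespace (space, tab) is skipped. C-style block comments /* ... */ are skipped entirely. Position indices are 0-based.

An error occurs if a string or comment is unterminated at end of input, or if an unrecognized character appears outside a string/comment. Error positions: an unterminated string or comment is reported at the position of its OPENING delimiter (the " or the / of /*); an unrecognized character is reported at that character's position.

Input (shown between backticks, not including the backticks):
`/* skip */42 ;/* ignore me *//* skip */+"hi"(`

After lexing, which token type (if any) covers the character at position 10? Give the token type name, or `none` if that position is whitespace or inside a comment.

Answer: NUM

Derivation:
pos=0: enter COMMENT mode (saw '/*')
exit COMMENT mode (now at pos=10)
pos=10: emit NUM '42' (now at pos=12)
pos=13: emit SEMI ';'
pos=14: enter COMMENT mode (saw '/*')
exit COMMENT mode (now at pos=29)
pos=29: enter COMMENT mode (saw '/*')
exit COMMENT mode (now at pos=39)
pos=39: emit PLUS '+'
pos=40: enter STRING mode
pos=40: emit STR "hi" (now at pos=44)
pos=44: emit LPAREN '('
DONE. 5 tokens: [NUM, SEMI, PLUS, STR, LPAREN]
Position 10: char is '4' -> NUM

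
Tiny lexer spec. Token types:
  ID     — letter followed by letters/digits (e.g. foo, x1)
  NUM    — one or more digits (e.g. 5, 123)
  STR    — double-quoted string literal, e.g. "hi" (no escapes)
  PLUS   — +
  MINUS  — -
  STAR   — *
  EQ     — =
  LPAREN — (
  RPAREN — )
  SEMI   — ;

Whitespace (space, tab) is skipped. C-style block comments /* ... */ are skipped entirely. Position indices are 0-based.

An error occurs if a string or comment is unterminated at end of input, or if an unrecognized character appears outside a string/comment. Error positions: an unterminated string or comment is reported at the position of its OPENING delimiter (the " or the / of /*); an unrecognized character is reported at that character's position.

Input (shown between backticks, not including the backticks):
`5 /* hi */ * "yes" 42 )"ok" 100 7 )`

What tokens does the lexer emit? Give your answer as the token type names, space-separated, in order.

Answer: NUM STAR STR NUM RPAREN STR NUM NUM RPAREN

Derivation:
pos=0: emit NUM '5' (now at pos=1)
pos=2: enter COMMENT mode (saw '/*')
exit COMMENT mode (now at pos=10)
pos=11: emit STAR '*'
pos=13: enter STRING mode
pos=13: emit STR "yes" (now at pos=18)
pos=19: emit NUM '42' (now at pos=21)
pos=22: emit RPAREN ')'
pos=23: enter STRING mode
pos=23: emit STR "ok" (now at pos=27)
pos=28: emit NUM '100' (now at pos=31)
pos=32: emit NUM '7' (now at pos=33)
pos=34: emit RPAREN ')'
DONE. 9 tokens: [NUM, STAR, STR, NUM, RPAREN, STR, NUM, NUM, RPAREN]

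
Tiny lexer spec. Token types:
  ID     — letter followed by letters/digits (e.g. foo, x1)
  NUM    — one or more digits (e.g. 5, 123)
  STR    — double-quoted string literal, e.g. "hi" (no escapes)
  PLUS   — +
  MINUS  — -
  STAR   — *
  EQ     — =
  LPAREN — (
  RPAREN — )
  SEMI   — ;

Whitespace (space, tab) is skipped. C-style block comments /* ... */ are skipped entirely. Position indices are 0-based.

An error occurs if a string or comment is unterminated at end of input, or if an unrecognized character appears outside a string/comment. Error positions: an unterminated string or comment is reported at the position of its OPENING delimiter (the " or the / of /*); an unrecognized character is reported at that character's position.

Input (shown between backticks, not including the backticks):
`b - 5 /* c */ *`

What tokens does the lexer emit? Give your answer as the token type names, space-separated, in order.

pos=0: emit ID 'b' (now at pos=1)
pos=2: emit MINUS '-'
pos=4: emit NUM '5' (now at pos=5)
pos=6: enter COMMENT mode (saw '/*')
exit COMMENT mode (now at pos=13)
pos=14: emit STAR '*'
DONE. 4 tokens: [ID, MINUS, NUM, STAR]

Answer: ID MINUS NUM STAR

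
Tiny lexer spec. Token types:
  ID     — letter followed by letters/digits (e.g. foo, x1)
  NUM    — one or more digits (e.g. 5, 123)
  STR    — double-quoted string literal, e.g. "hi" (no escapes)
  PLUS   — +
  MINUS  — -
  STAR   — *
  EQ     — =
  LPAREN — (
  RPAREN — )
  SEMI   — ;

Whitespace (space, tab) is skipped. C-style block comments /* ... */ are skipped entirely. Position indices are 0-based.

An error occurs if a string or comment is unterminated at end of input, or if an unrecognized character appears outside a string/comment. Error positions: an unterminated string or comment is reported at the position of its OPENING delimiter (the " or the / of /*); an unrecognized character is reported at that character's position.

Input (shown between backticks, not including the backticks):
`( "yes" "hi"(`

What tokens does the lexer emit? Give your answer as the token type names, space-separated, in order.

Answer: LPAREN STR STR LPAREN

Derivation:
pos=0: emit LPAREN '('
pos=2: enter STRING mode
pos=2: emit STR "yes" (now at pos=7)
pos=8: enter STRING mode
pos=8: emit STR "hi" (now at pos=12)
pos=12: emit LPAREN '('
DONE. 4 tokens: [LPAREN, STR, STR, LPAREN]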